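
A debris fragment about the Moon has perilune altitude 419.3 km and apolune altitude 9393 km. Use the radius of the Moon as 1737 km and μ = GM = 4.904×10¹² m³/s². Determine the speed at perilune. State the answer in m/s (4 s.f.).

v ≈ 1952 m/s

r_p = 1737 + 419.3 = 2156.3 km = 2.1563×10⁶ m.
r_a = 1737 + 9393 = 11130 km = 1.1130×10⁷ m.
Semi-major axis a = (r_p + r_a)/2 = 6643.1 km = 6.643×10⁶ m.
Vis-viva: v² = μ(2/r − 1/a) = 4.904×10¹² × (9.275×10⁻⁷ − 1.505×10⁻⁷) = 3.810×10⁶ m²/s².
v = 1952 m/s.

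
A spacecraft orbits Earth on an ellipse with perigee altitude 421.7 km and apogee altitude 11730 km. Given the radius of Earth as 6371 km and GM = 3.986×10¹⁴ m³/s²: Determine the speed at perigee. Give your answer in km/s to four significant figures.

v ≈ 9.238 km/s

r_p = 6371 + 421.7 = 6792.7 km = 6.7927×10⁶ m.
r_a = 6371 + 11730 = 18101 km = 1.8101×10⁷ m.
Semi-major axis a = (r_p + r_a)/2 = 12447 km = 1.245×10⁷ m.
Vis-viva: v² = μ(2/r − 1/a) = 3.986×10¹⁴ × (2.944×10⁻⁷ − 8.034×10⁻⁸) = 8.534×10⁷ m²/s².
v = 9238 m/s = 9.238 km/s.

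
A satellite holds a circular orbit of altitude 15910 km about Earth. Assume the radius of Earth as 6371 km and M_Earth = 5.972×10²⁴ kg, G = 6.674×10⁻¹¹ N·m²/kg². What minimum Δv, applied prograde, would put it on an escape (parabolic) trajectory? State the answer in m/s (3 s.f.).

Δv ≈ 1750 m/s

μ = GM = 6.674×10⁻¹¹ × 5.972×10²⁴ = 3.986×10¹⁴ m³/s².
r = 6371 + 15910 = 22281 km = 2.2281×10⁷ m.
Circular speed v_c = √(μ/r) = 4229 m/s.
Escape speed v_esc = √(2μ/r) = √2 × v_c = 5981 m/s.
Δv = v_esc − v_c = 1752 m/s.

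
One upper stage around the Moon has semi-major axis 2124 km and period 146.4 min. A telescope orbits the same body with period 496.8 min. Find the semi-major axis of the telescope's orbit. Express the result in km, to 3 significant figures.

Kepler's third law: a³ ∝ T², so a₂ = a₁ (T₂/T₁)^(2/3).
T₂/T₁ = 3.393, (T₂/T₁)^(2/3) = 2.258.
a₂ = 2124 × 2.258 = 4796 km.

a₂ ≈ 4800 km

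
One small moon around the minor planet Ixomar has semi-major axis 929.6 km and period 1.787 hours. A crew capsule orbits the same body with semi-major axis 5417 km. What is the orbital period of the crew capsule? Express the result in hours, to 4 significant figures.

T₂ ≈ 25.14 hours

Kepler's third law: T² ∝ a³, so T₂ = T₁ (a₂/a₁)^(3/2).
a₂/a₁ = 5.827, (a₂/a₁)^(3/2) = 14.07.
T₂ = 1.787 × 14.07 = 25.14 hours.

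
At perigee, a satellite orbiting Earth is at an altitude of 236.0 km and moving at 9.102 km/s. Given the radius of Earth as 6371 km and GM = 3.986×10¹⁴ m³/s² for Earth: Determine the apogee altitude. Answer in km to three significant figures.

apogee altitude ≈ 8100 km

r_p = 6371 + 236.0 = 6607.0 km = 6.607×10⁶ m.
Specific energy ε = v²/2 − μ/r = -1.891×10⁷ J/kg, so a = −μ/(2ε) = 1.054×10⁷ m.
The apsides satisfy r_p + r_a = 2a, so the apogee radius is 2a − r_p = 1.448×10⁷ m = 14475 km.
Apogee altitude = 14475 − 6371 = 8104.4 km.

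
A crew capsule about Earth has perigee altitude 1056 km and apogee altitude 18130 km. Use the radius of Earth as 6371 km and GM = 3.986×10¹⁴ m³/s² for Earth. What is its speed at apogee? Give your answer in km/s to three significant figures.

r_p = 6371 + 1056 = 7427.0 km = 7.4270×10⁶ m.
r_a = 6371 + 18130 = 24501 km = 2.4501×10⁷ m.
Semi-major axis a = (r_p + r_a)/2 = 15964 km = 1.596×10⁷ m.
Vis-viva: v² = μ(2/r − 1/a) = 3.986×10¹⁴ × (8.163×10⁻⁸ − 6.264×10⁻⁸) = 7.569×10⁶ m²/s².
v = 2751 m/s = 2.751 km/s.

v ≈ 2.75 km/s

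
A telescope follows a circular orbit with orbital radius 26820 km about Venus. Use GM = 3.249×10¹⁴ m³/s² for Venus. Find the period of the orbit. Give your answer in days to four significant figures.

T ≈ 0.5604 days

r = 26820 km = 2.682×10⁷ m.
Kepler's third law: T = 2π√(r³/μ) = 2π√((2.682×10⁷)³ / 3.249×10¹⁴).
r³/μ = 5.938×10⁷ s², so T = 2π × 7.706×10³ = 4.842×10⁴ s.
Converting: 4.842×10⁴ s ÷ 86400 = 0.5604 days.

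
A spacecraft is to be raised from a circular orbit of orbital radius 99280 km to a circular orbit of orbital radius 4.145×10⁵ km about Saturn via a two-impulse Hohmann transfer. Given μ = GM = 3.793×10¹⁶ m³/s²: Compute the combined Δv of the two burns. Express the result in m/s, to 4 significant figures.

Δv_total ≈ 8901 m/s

r₁ = 99280 km = 9.928×10⁷ m.
r₂ = 4.145×10⁵ km = 4.145×10⁸ m.
Transfer ellipse a_t = (r₁ + r₂)/2 = 2.569×10⁸ m.
At r₁: circular v_c1 = √(μ/r₁) = 19550 m/s; transfer-perikrone v_p = √[μ(2/r₁ − 1/a_t)] = 24830 m/s.
Δv₁ = v_p − v_c1 = 5282 m/s.
At r₂: circular v_c2 = √(μ/r₂) = 9566 m/s; transfer-apokrone v_a = √[μ(2/r₂ − 1/a_t)] = 5947 m/s.
Δv₂ = v_c2 − v_a = 3619 m/s.
Total Δv = Δv₁ + Δv₂ = 8901 m/s.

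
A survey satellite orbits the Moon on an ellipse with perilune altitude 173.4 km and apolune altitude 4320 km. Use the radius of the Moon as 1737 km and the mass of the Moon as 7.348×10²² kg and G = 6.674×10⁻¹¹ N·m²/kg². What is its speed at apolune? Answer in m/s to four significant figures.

μ = GM = 6.674×10⁻¹¹ × 7.348×10²² = 4.904×10¹² m³/s².
r_p = 1737 + 173.4 = 1910.4 km = 1.9104×10⁶ m.
r_a = 1737 + 4320 = 6057.0 km = 6.0570×10⁶ m.
Semi-major axis a = (r_p + r_a)/2 = 3983.7 km = 3.984×10⁶ m.
Vis-viva: v² = μ(2/r − 1/a) = 4.904×10¹² × (3.302×10⁻⁷ − 2.510×10⁻⁷) = 3.883×10⁵ m²/s².
v = 623.1 m/s.

v ≈ 623.1 m/s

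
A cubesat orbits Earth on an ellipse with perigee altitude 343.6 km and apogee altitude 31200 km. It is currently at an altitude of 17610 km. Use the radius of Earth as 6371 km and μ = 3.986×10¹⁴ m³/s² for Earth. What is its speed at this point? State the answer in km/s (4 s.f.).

v ≈ 3.904 km/s

r_p = 6371 + 343.6 = 6714.6 km = 6.7146×10⁶ m.
r_a = 6371 + 31200 = 37571 km = 3.7571×10⁷ m.
r = 6371 + 17610 = 23981 km = 2.398×10⁷ m.
Semi-major axis a = (r_p + r_a)/2 = 22143 km = 2.214×10⁷ m.
Vis-viva: v² = μ(2/r − 1/a) = 3.986×10¹⁴ × (8.340×10⁻⁸ − 4.516×10⁻⁸) = 1.524×10⁷ m²/s².
v = 3904 m/s = 3.904 km/s.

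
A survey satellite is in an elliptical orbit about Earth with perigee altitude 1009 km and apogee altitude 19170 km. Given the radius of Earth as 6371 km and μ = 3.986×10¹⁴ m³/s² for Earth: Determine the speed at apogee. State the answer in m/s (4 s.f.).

r_p = 6371 + 1009 = 7380.0 km = 7.3800×10⁶ m.
r_a = 6371 + 19170 = 25541 km = 2.5541×10⁷ m.
Semi-major axis a = (r_p + r_a)/2 = 16460 km = 1.646×10⁷ m.
Vis-viva: v² = μ(2/r − 1/a) = 3.986×10¹⁴ × (7.831×10⁻⁸ − 6.075×10⁻⁸) = 6.997×10⁶ m²/s².
v = 2645 m/s.

v ≈ 2645 m/s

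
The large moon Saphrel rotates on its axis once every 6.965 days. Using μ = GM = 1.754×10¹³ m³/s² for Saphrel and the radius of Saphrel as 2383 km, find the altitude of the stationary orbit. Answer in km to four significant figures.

T = 6.965 days = 6.018×10⁵ s.
A synchronous orbit has period T, so by Kepler's third law a = (μT²/4π²)^(1/3).
μT²/4π² = 1.754×10¹³ × (6.018×10⁵)² / 39.48 = 1.609×10²³ m³.
a = 5.439×10⁷ m = 54389 km.
Altitude h = a − R = 54389 − 2383 = 52006 km.

h_sync ≈ 52010 km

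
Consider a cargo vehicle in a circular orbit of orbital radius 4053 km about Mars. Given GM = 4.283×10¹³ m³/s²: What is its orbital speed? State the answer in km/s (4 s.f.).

r = 4053 km = 4.053×10⁶ m.
For a circular orbit v = √(μ/r) = √(4.283×10¹³ / 4.053×10⁶) = √(1.057×10⁷) = 3251 m/s.
That is 3.251 km/s.

v ≈ 3.251 km/s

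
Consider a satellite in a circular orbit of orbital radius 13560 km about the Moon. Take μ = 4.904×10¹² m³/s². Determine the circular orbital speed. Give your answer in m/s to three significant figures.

v ≈ 601 m/s

r = 13560 km = 1.356×10⁷ m.
For a circular orbit v = √(μ/r) = √(4.904×10¹² / 1.356×10⁷) = √(3.617×10⁵) = 601.4 m/s.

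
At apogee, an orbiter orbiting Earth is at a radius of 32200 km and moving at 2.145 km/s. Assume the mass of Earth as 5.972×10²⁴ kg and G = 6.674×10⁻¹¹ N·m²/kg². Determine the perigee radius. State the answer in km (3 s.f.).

μ = GM = 6.674×10⁻¹¹ × 5.972×10²⁴ = 3.986×10¹⁴ m³/s².
r_a = 3.220×10⁷ m.
Specific energy ε = v²/2 − μ/r = -1.008×10⁷ J/kg, so a = −μ/(2ε) = 1.978×10⁷ m.
The apsides satisfy r_p + r_a = 2a, so the perigee radius is 2a − r_a = 7.351×10⁶ m = 7350.7 km.

perigee radius ≈ 7350 km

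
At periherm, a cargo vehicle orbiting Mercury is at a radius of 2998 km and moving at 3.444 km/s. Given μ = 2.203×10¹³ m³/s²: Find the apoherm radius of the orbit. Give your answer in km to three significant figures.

apoherm radius ≈ 12500 km

r_p = 2.998×10⁶ m.
Specific energy ε = v²/2 − μ/r = -1.418×10⁶ J/kg, so a = −μ/(2ε) = 7.770×10⁶ m.
The apsides satisfy r_p + r_a = 2a, so the apoherm radius is 2a − r_p = 1.254×10⁷ m = 12542 km.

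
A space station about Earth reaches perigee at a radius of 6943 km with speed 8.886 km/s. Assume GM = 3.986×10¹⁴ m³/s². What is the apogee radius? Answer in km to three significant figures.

apogee radius ≈ 15300 km

r_p = 6.943×10⁶ m.
Specific energy ε = v²/2 − μ/r = -1.793×10⁷ J/kg, so a = −μ/(2ε) = 1.112×10⁷ m.
The apsides satisfy r_p + r_a = 2a, so the apogee radius is 2a − r_p = 1.529×10⁷ m = 15288 km.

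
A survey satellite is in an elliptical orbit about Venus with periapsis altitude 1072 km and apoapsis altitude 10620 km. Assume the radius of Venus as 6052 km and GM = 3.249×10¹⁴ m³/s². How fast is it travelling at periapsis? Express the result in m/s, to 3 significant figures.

r_p = 6052 + 1072 = 7124.0 km = 7.1240×10⁶ m.
r_a = 6052 + 10620 = 16672 km = 1.6672×10⁷ m.
Semi-major axis a = (r_p + r_a)/2 = 11898 km = 1.190×10⁷ m.
Vis-viva: v² = μ(2/r − 1/a) = 3.249×10¹⁴ × (2.807×10⁻⁷ − 8.405×10⁻⁸) = 6.391×10⁷ m²/s².
v = 7994 m/s.

v ≈ 7990 m/s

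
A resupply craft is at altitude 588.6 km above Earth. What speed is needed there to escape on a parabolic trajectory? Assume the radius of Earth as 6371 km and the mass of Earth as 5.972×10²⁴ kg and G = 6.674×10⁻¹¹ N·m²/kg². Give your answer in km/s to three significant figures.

μ = GM = 6.674×10⁻¹¹ × 5.972×10²⁴ = 3.986×10¹⁴ m³/s².
r = 6371 + 588.6 = 6959.6 km = 6.9596×10⁶ m.
Escape speed v_esc = √(2μ/r) = √(2 × 3.986×10¹⁴ / 6.960×10⁶) = √(1.145×10⁸) = 10700 m/s.
= 10.70 km/s.

v_esc ≈ 10.7 km/s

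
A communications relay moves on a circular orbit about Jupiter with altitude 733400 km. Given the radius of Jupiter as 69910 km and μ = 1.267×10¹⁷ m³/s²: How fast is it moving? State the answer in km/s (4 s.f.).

r = 69910 + 733400 = 803310 km = 8.0331×10⁸ m.
For a circular orbit v = √(μ/r) = √(1.267×10¹⁷ / 8.033×10⁸) = √(1.577×10⁸) = 12560 m/s.
That is 12.56 km/s.

v ≈ 12.56 km/s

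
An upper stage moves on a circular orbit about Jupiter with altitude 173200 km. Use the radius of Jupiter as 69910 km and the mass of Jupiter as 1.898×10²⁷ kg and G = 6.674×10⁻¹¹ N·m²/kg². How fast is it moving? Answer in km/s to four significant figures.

μ = GM = 6.674×10⁻¹¹ × 1.898×10²⁷ = 1.267×10¹⁷ m³/s².
r = 69910 + 173200 = 243110 km = 2.4311×10⁸ m.
For a circular orbit v = √(μ/r) = √(1.267×10¹⁷ / 2.431×10⁸) = √(5.211×10⁸) = 22830 m/s.
That is 22.83 km/s.

v ≈ 22.83 km/s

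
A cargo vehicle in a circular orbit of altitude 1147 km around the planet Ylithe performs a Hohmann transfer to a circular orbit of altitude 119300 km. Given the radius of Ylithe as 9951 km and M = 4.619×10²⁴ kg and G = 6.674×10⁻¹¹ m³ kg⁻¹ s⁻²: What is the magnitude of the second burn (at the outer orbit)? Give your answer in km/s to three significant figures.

Δv ≈ 0.93 km/s

μ = GM = 6.674×10⁻¹¹ × 4.619×10²⁴ = 3.083×10¹⁴ m³/s².
r₁ = 9951 + 1147 = 11098 km = 1.1098×10⁷ m.
r₂ = 9951 + 119300 = 129250 km = 1.2925×10⁸ m.
Transfer ellipse a_t = (r₁ + r₂)/2 = 7.017×10⁷ m.
At r₁: circular v_c1 = √(μ/r₁) = 5270 m/s; transfer-periapsis v_p = √[μ(2/r₁ − 1/a_t)] = 7153 m/s.
At r₂: circular v_c2 = √(μ/r₂) = 1544 m/s; transfer-apoapsis v_a = √[μ(2/r₂ − 1/a_t)] = 614.2 m/s.
Δv₂ = v_c2 − v_a = 930.2 m/s.
= 0.9302 km/s.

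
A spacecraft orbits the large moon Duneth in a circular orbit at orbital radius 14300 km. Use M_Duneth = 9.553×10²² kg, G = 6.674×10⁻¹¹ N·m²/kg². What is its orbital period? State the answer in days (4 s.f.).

μ = GM = 6.674×10⁻¹¹ × 9.553×10²² = 6.376×10¹² m³/s².
r = 14300 km = 1.430×10⁷ m.
Kepler's third law: T = 2π√(r³/μ) = 2π√((1.430×10⁷)³ / 6.376×10¹²).
r³/μ = 4.587×10⁸ s², so T = 2π × 2.142×10⁴ = 1.346×10⁵ s.
Converting: 1.346×10⁵ s ÷ 86400 = 1.557 days.

T ≈ 1.557 days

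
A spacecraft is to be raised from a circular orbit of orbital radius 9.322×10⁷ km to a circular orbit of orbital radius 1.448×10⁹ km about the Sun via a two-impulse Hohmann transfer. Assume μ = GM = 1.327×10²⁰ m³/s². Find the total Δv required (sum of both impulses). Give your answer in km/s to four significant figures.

Δv_total ≈ 20.23 km/s

r₁ = 9.322×10⁷ km = 9.322×10¹⁰ m.
r₂ = 1.448×10⁹ km = 1.448×10¹² m.
Transfer ellipse a_t = (r₁ + r₂)/2 = 7.706×10¹¹ m.
At r₁: circular v_c1 = √(μ/r₁) = 37730 m/s; transfer-perihelion v_p = √[μ(2/r₁ − 1/a_t)] = 51720 m/s.
Δv₁ = v_p − v_c1 = 13990 m/s.
At r₂: circular v_c2 = √(μ/r₂) = 9573 m/s; transfer-aphelion v_a = √[μ(2/r₂ − 1/a_t)] = 3330 m/s.
Δv₂ = v_c2 − v_a = 6243 m/s.
Total Δv = Δv₁ + Δv₂ = 20230 m/s = 20.23 km/s.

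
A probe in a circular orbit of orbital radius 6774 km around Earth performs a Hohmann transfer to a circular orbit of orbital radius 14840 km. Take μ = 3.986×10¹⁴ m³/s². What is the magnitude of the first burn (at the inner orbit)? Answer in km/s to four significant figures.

Δv ≈ 1.318 km/s

r₁ = 6774 km = 6.774×10⁶ m.
r₂ = 14840 km = 1.484×10⁷ m.
Transfer ellipse a_t = (r₁ + r₂)/2 = 1.081×10⁷ m.
At r₁: circular v_c1 = √(μ/r₁) = 7671 m/s; transfer-perigee v_p = √[μ(2/r₁ − 1/a_t)] = 8989 m/s.
Δv₁ = v_p − v_c1 = 1318 m/s.
= 1.318 km/s.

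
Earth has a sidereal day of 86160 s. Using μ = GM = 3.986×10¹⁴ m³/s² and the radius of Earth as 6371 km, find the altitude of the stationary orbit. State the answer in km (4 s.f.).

A synchronous orbit has period T, so by Kepler's third law a = (μT²/4π²)^(1/3).
μT²/4π² = 3.986×10¹⁴ × (8.616×10⁴)² / 39.48 = 7.495×10²² m³.
a = 4.216×10⁷ m = 42163 km.
Altitude h = a − R = 42163 − 6371 = 35792 km.

h_sync ≈ 35790 km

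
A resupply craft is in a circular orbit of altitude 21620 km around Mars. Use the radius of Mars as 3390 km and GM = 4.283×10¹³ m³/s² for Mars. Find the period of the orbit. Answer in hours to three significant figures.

r = 3390 + 21620 = 25010 km = 2.5010×10⁷ m.
Kepler's third law: T = 2π√(r³/μ) = 2π√((2.501×10⁷)³ / 4.283×10¹³).
r³/μ = 3.653×10⁸ s², so T = 2π × 1.911×10⁴ = 1.201×10⁵ s.
Converting: 1.201×10⁵ s ÷ 3600 = 33.36 hours.

T ≈ 33.4 hours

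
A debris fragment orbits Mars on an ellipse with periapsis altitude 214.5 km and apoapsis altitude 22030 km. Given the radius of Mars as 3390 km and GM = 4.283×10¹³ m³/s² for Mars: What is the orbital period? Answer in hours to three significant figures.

T ≈ 14.7 hours

r_p = 3390 + 214.5 = 3604.5 km = 3.6045×10⁶ m.
r_a = 3390 + 22030 = 25420 km = 2.5420×10⁷ m.
Semi-major axis a = (r_p + r_a)/2 = (3604.5 + 25420)/2 = 14512 km = 1.451×10⁷ m.
By Kepler's third law T = 2π√(a³/μ) = 2π × 8.447×10³ = 5.308×10⁴ s.
= 14.74 hours.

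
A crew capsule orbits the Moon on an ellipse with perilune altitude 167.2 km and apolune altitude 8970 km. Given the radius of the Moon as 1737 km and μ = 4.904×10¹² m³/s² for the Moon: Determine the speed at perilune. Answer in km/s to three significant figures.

v ≈ 2.09 km/s

r_p = 1737 + 167.2 = 1904.2 km = 1.9042×10⁶ m.
r_a = 1737 + 8970 = 10707 km = 1.0707×10⁷ m.
Semi-major axis a = (r_p + r_a)/2 = 6305.6 km = 6.306×10⁶ m.
Vis-viva: v² = μ(2/r − 1/a) = 4.904×10¹² × (1.050×10⁻⁶ − 1.586×10⁻⁷) = 4.373×10⁶ m²/s².
v = 2091 m/s = 2.091 km/s.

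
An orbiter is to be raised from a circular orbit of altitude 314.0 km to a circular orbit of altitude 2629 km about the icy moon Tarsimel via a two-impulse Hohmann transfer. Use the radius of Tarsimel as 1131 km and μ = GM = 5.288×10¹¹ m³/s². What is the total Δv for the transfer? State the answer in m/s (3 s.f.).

Δv_total ≈ 218 m/s

r₁ = 1131 + 314.0 = 1445.0 km = 1.4450×10⁶ m.
r₂ = 1131 + 2629 = 3760.0 km = 3.7600×10⁶ m.
Transfer ellipse a_t = (r₁ + r₂)/2 = 2.602×10⁶ m.
At r₁: circular v_c1 = √(μ/r₁) = 604.9 m/s; transfer-periapsis v_p = √[μ(2/r₁ − 1/a_t)] = 727.1 m/s.
Δv₁ = v_p − v_c1 = 122.2 m/s.
At r₂: circular v_c2 = √(μ/r₂) = 375.0 m/s; transfer-apoapsis v_a = √[μ(2/r₂ − 1/a_t)] = 279.4 m/s.
Δv₂ = v_c2 − v_a = 95.58 m/s.
Total Δv = Δv₁ + Δv₂ = 217.8 m/s.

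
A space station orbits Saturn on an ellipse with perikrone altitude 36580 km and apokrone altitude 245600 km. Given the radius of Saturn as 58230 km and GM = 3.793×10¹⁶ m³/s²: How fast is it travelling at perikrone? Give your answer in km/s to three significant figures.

v ≈ 24.7 km/s

r_p = 58230 + 36580 = 94810 km = 9.4810×10⁷ m.
r_a = 58230 + 245600 = 303830 km = 3.0383×10⁸ m.
Semi-major axis a = (r_p + r_a)/2 = 1.9932×10⁵ km = 1.993×10⁸ m.
Vis-viva: v² = μ(2/r − 1/a) = 3.793×10¹⁶ × (2.109×10⁻⁸ − 5.017×10⁻⁹) = 6.098×10⁸ m²/s².
v = 24690 m/s = 24.69 km/s.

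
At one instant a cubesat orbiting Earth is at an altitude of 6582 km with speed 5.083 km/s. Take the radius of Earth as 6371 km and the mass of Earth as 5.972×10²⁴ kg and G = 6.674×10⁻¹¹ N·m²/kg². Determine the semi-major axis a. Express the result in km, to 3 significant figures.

a ≈ 11200 km

μ = GM = 6.674×10⁻¹¹ × 5.972×10²⁴ = 3.986×10¹⁴ m³/s².
r = 6371 + 6582 = 12953 km = 1.295×10⁷ m.
Specific orbital energy ε = v²/2 − μ/r = (5083)²/2 − 3.986×10¹⁴/1.295×10⁷ = -1.785×10⁷ J/kg.
Since ε = −μ/(2a), a = −μ/(2ε) = 1.116×10⁷ m = 11163 km.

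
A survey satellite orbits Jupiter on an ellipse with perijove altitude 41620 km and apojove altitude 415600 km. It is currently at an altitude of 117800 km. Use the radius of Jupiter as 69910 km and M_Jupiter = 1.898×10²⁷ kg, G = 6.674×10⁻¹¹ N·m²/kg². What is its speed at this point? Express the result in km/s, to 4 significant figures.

μ = GM = 6.674×10⁻¹¹ × 1.898×10²⁷ = 1.267×10¹⁷ m³/s².
r_p = 69910 + 41620 = 111530 km = 1.1153×10⁸ m.
r_a = 69910 + 415600 = 485510 km = 4.8551×10⁸ m.
r = 69910 + 117800 = 1.8771×10⁵ km = 1.877×10⁸ m.
Semi-major axis a = (r_p + r_a)/2 = 2.9852×10⁵ km = 2.985×10⁸ m.
Vis-viva: v² = μ(2/r − 1/a) = 1.267×10¹⁷ × (1.065×10⁻⁸ − 3.350×10⁻⁹) = 9.253×10⁸ m²/s².
v = 30420 m/s = 30.42 km/s.

v ≈ 30.42 km/s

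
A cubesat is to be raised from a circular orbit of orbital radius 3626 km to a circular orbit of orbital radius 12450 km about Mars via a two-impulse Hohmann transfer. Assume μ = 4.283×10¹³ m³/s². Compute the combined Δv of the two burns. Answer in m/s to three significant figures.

Δv_total ≈ 1450 m/s

r₁ = 3626 km = 3.626×10⁶ m.
r₂ = 12450 km = 1.245×10⁷ m.
Transfer ellipse a_t = (r₁ + r₂)/2 = 8.038×10⁶ m.
At r₁: circular v_c1 = √(μ/r₁) = 3437 m/s; transfer-periapsis v_p = √[μ(2/r₁ − 1/a_t)] = 4277 m/s.
Δv₁ = v_p − v_c1 = 840.5 m/s.
At r₂: circular v_c2 = √(μ/r₂) = 1855 m/s; transfer-apoapsis v_a = √[μ(2/r₂ − 1/a_t)] = 1246 m/s.
Δv₂ = v_c2 − v_a = 609.0 m/s.
Total Δv = Δv₁ + Δv₂ = 1449 m/s.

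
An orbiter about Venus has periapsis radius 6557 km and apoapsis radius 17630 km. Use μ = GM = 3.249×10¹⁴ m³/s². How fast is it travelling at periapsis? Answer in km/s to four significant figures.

Semi-major axis a = (r_p + r_a)/2 = 12094 km = 1.209×10⁷ m.
Vis-viva: v² = μ(2/r − 1/a) = 3.249×10¹⁴ × (3.050×10⁻⁷ − 8.269×10⁻⁸) = 7.223×10⁷ m²/s².
v = 8499 m/s = 8.499 km/s.

v ≈ 8.499 km/s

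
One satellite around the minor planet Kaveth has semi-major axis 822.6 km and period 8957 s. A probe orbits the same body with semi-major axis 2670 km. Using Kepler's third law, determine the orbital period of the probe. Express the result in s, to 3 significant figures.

Kepler's third law: T² ∝ a³, so T₂ = T₁ (a₂/a₁)^(3/2).
a₂/a₁ = 3.246, (a₂/a₁)^(3/2) = 5.848.
T₂ = 8957 × 5.848 = 52380 s.

T₂ ≈ 52400 s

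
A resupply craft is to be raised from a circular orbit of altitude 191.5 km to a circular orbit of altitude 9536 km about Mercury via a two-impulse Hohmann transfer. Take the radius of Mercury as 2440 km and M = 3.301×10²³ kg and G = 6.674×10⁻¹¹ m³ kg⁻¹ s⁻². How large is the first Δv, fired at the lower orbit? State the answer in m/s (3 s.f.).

μ = GM = 6.674×10⁻¹¹ × 3.301×10²³ = 2.203×10¹³ m³/s².
r₁ = 2440 + 191.5 = 2631.5 km = 2.6315×10⁶ m.
r₂ = 2440 + 9536 = 11976 km = 1.1976×10⁷ m.
Transfer ellipse a_t = (r₁ + r₂)/2 = 7.304×10⁶ m.
At r₁: circular v_c1 = √(μ/r₁) = 2893 m/s; transfer-periherm v_p = √[μ(2/r₁ − 1/a_t)] = 3705 m/s.
Δv₁ = v_p − v_c1 = 811.6 m/s.

Δv ≈ 812 m/s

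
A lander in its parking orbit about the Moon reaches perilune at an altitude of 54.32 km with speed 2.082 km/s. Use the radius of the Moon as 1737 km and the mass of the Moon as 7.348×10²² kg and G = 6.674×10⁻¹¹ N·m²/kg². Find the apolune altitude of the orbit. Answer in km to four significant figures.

μ = GM = 6.674×10⁻¹¹ × 7.348×10²² = 4.904×10¹² m³/s².
r_p = 1737 + 54.32 = 1791.3 km = 1.791×10⁶ m.
Specific energy ε = v²/2 − μ/r = -5.703×10⁵ J/kg, so a = −μ/(2ε) = 4.299×10⁶ m.
The apsides satisfy r_p + r_a = 2a, so the apolune radius is 2a − r_p = 6.808×10⁶ m = 6807.5 km.
Apolune altitude = 6807.5 − 1737 = 5070.5 km.

apolune altitude ≈ 5071 km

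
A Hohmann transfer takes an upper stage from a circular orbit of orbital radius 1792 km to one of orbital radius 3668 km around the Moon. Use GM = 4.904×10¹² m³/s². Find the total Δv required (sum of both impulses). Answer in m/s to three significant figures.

r₁ = 1792 km = 1.792×10⁶ m.
r₂ = 3668 km = 3.668×10⁶ m.
Transfer ellipse a_t = (r₁ + r₂)/2 = 2.730×10⁶ m.
At r₁: circular v_c1 = √(μ/r₁) = 1654 m/s; transfer-perilune v_p = √[μ(2/r₁ − 1/a_t)] = 1918 m/s.
Δv₁ = v_p − v_c1 = 263.2 m/s.
At r₂: circular v_c2 = √(μ/r₂) = 1156 m/s; transfer-apolune v_a = √[μ(2/r₂ − 1/a_t)] = 936.8 m/s.
Δv₂ = v_c2 − v_a = 219.5 m/s.
Total Δv = Δv₁ + Δv₂ = 482.7 m/s.

Δv_total ≈ 483 m/s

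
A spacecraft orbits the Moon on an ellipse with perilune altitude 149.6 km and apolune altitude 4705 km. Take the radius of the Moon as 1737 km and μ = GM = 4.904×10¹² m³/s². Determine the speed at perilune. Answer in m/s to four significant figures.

r_p = 1737 + 149.6 = 1886.6 km = 1.8866×10⁶ m.
r_a = 1737 + 4705 = 6442.0 km = 6.4420×10⁶ m.
Semi-major axis a = (r_p + r_a)/2 = 4164.3 km = 4.164×10⁶ m.
Vis-viva: v² = μ(2/r − 1/a) = 4.904×10¹² × (1.060×10⁻⁶ − 2.401×10⁻⁷) = 4.021×10⁶ m²/s².
v = 2005 m/s.

v ≈ 2005 m/s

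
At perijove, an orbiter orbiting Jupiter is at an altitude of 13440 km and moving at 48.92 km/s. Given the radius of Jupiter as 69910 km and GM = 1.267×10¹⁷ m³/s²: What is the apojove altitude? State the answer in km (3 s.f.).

apojove altitude ≈ 2.38×10⁵ km

r_p = 69910 + 13440 = 83350 km = 8.335×10⁷ m.
Specific energy ε = v²/2 − μ/r = -3.235×10⁸ J/kg, so a = −μ/(2ε) = 1.958×10⁸ m.
The apsides satisfy r_p + r_a = 2a, so the apojove radius is 2a − r_p = 3.083×10⁸ m = 3.0829×10⁵ km.
Apojove altitude = 3.0829×10⁵ − 69910 = 2.3838×10⁵ km.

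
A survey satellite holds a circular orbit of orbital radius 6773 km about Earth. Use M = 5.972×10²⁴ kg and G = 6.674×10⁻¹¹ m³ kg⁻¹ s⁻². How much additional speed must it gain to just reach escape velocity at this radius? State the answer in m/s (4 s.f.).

μ = GM = 6.674×10⁻¹¹ × 5.972×10²⁴ = 3.986×10¹⁴ m³/s².
r = 6773 km = 6.773×10⁶ m.
Circular speed v_c = √(μ/r) = 7671 m/s.
Escape speed v_esc = √(2μ/r) = √2 × v_c = 10850 m/s.
Δv = v_esc − v_c = 3178 m/s.

Δv ≈ 3178 m/s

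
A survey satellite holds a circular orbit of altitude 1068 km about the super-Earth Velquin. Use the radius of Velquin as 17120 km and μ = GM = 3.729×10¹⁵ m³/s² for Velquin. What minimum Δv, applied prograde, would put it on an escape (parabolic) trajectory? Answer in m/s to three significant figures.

r = 17120 + 1068 = 18188 km = 1.8188×10⁷ m.
Circular speed v_c = √(μ/r) = 14320 m/s.
Escape speed v_esc = √(2μ/r) = √2 × v_c = 20250 m/s.
Δv = v_esc − v_c = 5931 m/s.

Δv ≈ 5930 m/s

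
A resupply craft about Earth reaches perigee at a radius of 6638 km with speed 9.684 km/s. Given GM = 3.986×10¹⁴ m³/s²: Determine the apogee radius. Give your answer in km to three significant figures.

r_p = 6.638×10⁶ m.
Specific energy ε = v²/2 − μ/r = -1.316×10⁷ J/kg, so a = −μ/(2ε) = 1.515×10⁷ m.
The apsides satisfy r_p + r_a = 2a, so the apogee radius is 2a − r_p = 2.365×10⁷ m = 23655 km.

apogee radius ≈ 23700 km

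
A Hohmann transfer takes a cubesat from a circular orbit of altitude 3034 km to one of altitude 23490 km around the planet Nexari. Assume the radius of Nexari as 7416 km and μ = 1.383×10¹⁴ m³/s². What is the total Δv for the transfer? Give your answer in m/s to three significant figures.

r₁ = 7416 + 3034 = 10450 km = 1.0450×10⁷ m.
r₂ = 7416 + 23490 = 30906 km = 3.0906×10⁷ m.
Transfer ellipse a_t = (r₁ + r₂)/2 = 2.068×10⁷ m.
At r₁: circular v_c1 = √(μ/r₁) = 3638 m/s; transfer-periapsis v_p = √[μ(2/r₁ − 1/a_t)] = 4448 m/s.
Δv₁ = v_p − v_c1 = 809.6 m/s.
At r₂: circular v_c2 = √(μ/r₂) = 2115 m/s; transfer-apoapsis v_a = √[μ(2/r₂ − 1/a_t)] = 1504 m/s.
Δv₂ = v_c2 − v_a = 611.6 m/s.
Total Δv = Δv₁ + Δv₂ = 1421 m/s.

Δv_total ≈ 1420 m/s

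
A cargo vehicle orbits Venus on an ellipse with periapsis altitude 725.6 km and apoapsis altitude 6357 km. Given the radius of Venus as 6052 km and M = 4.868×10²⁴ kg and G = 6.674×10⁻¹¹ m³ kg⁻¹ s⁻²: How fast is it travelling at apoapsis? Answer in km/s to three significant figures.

μ = GM = 6.674×10⁻¹¹ × 4.868×10²⁴ = 3.249×10¹⁴ m³/s².
r_p = 6052 + 725.6 = 6777.6 km = 6.7776×10⁶ m.
r_a = 6052 + 6357 = 12409 km = 1.2409×10⁷ m.
Semi-major axis a = (r_p + r_a)/2 = 9593.3 km = 9.593×10⁶ m.
Vis-viva: v² = μ(2/r − 1/a) = 3.249×10¹⁴ × (1.612×10⁻⁷ − 1.042×10⁻⁷) = 1.850×10⁷ m²/s².
v = 4301 m/s = 4.301 km/s.

v ≈ 4.30 km/s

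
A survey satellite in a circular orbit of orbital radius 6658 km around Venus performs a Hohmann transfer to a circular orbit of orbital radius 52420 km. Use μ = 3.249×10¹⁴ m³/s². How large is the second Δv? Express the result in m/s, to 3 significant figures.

r₁ = 6658 km = 6.658×10⁶ m.
r₂ = 52420 km = 5.242×10⁷ m.
Transfer ellipse a_t = (r₁ + r₂)/2 = 2.954×10⁷ m.
At r₁: circular v_c1 = √(μ/r₁) = 6986 m/s; transfer-periapsis v_p = √[μ(2/r₁ − 1/a_t)] = 9306 m/s.
At r₂: circular v_c2 = √(μ/r₂) = 2490 m/s; transfer-apoapsis v_a = √[μ(2/r₂ − 1/a_t)] = 1182 m/s.
Δv₂ = v_c2 − v_a = 1308 m/s.

Δv ≈ 1310 m/s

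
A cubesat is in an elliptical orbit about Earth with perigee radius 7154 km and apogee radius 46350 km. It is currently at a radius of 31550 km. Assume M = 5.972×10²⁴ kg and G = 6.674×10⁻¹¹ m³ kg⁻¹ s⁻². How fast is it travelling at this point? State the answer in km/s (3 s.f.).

v ≈ 3.22 km/s

μ = GM = 6.674×10⁻¹¹ × 5.972×10²⁴ = 3.986×10¹⁴ m³/s².
Semi-major axis a = (r_p + r_a)/2 = 26752 km = 2.675×10⁷ m.
Vis-viva: v² = μ(2/r − 1/a) = 3.986×10¹⁴ × (6.339×10⁻⁸ − 3.738×10⁻⁸) = 1.037×10⁷ m²/s².
v = 3220 m/s = 3.220 km/s.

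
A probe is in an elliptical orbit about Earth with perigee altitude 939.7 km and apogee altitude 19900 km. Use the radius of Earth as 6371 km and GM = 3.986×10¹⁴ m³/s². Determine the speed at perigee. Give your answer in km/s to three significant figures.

r_p = 6371 + 939.7 = 7310.7 km = 7.3107×10⁶ m.
r_a = 6371 + 19900 = 26271 km = 2.6271×10⁷ m.
Semi-major axis a = (r_p + r_a)/2 = 16791 km = 1.679×10⁷ m.
Vis-viva: v² = μ(2/r − 1/a) = 3.986×10¹⁴ × (2.736×10⁻⁷ − 5.956×10⁻⁸) = 8.531×10⁷ m²/s².
v = 9236 m/s = 9.236 km/s.

v ≈ 9.24 km/s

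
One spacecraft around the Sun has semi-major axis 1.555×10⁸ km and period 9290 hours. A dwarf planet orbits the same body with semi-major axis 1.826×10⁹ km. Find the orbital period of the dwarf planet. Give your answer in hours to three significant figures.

T₂ ≈ 3.74×10⁵ hours

Kepler's third law: T² ∝ a³, so T₂ = T₁ (a₂/a₁)^(3/2).
a₂/a₁ = 11.74, (a₂/a₁)^(3/2) = 40.24.
T₂ = 9290 × 40.24 = 3.738×10⁵ hours.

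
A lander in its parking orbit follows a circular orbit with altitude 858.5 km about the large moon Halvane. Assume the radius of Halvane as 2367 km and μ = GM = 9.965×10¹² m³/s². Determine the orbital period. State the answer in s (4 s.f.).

T ≈ 11530 s

r = 2367 + 858.5 = 3225.5 km = 3.2255×10⁶ m.
Kepler's third law: T = 2π√(r³/μ) = 2π√((3.226×10⁶)³ / 9.965×10¹²).
r³/μ = 3.368×10⁶ s², so T = 2π × 1.835×10³ = 1.153×10⁴ s.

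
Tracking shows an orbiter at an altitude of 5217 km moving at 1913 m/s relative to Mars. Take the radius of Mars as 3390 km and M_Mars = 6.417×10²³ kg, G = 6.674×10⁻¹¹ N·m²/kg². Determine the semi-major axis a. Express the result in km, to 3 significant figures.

μ = GM = 6.674×10⁻¹¹ × 6.417×10²³ = 4.283×10¹³ m³/s².
r = 3390 + 5217 = 8607.0 km = 8.607×10⁶ m.
Specific orbital energy ε = v²/2 − μ/r = (1913)²/2 − 4.283×10¹³/8.607×10⁶ = -3.146×10⁶ J/kg.
Since ε = −μ/(2a), a = −μ/(2ε) = 6.806×10⁶ m = 6806.5 km.

a ≈ 6810 km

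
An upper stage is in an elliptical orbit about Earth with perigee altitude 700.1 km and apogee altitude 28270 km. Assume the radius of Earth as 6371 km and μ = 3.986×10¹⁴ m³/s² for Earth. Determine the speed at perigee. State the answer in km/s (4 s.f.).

r_p = 6371 + 700.1 = 7071.1 km = 7.0711×10⁶ m.
r_a = 6371 + 28270 = 34641 km = 3.4641×10⁷ m.
Semi-major axis a = (r_p + r_a)/2 = 20856 km = 2.086×10⁷ m.
Vis-viva: v² = μ(2/r − 1/a) = 3.986×10¹⁴ × (2.828×10⁻⁷ − 4.795×10⁻⁸) = 9.363×10⁷ m²/s².
v = 9676 m/s = 9.676 km/s.

v ≈ 9.676 km/s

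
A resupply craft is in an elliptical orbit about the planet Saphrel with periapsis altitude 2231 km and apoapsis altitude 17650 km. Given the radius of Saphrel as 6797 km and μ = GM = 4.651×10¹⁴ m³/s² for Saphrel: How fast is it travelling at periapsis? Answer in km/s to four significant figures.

r_p = 6797 + 2231 = 9028.0 km = 9.0280×10⁶ m.
r_a = 6797 + 17650 = 24447 km = 2.4447×10⁷ m.
Semi-major axis a = (r_p + r_a)/2 = 16738 km = 1.674×10⁷ m.
Vis-viva: v² = μ(2/r − 1/a) = 4.651×10¹⁴ × (2.215×10⁻⁷ − 5.975×10⁻⁸) = 7.525×10⁷ m²/s².
v = 8675 m/s = 8.675 km/s.

v ≈ 8.675 km/s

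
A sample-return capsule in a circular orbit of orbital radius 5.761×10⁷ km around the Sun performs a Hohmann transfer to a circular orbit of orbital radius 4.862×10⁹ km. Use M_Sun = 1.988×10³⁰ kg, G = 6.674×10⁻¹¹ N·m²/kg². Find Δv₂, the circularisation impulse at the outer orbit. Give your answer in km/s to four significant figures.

Δv ≈ 4.424 km/s

μ = GM = 6.674×10⁻¹¹ × 1.988×10³⁰ = 1.327×10²⁰ m³/s².
r₁ = 5.761×10⁷ km = 5.761×10¹⁰ m.
r₂ = 4.862×10⁹ km = 4.862×10¹² m.
Transfer ellipse a_t = (r₁ + r₂)/2 = 2.460×10¹² m.
At r₁: circular v_c1 = √(μ/r₁) = 47990 m/s; transfer-perihelion v_p = √[μ(2/r₁ − 1/a_t)] = 67470 m/s.
At r₂: circular v_c2 = √(μ/r₂) = 5224 m/s; transfer-aphelion v_a = √[μ(2/r₂ − 1/a_t)] = 799.5 m/s.
Δv₂ = v_c2 − v_a = 4424 m/s.
= 4.424 km/s.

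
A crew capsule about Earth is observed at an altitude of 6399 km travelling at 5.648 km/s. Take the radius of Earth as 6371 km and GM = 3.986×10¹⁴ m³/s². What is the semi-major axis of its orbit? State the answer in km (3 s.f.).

a ≈ 13100 km

r = 6371 + 6399 = 12770 km = 1.277×10⁷ m.
Specific orbital energy ε = v²/2 − μ/r = (5648)²/2 − 3.986×10¹⁴/1.277×10⁷ = -1.526×10⁷ J/kg.
Since ε = −μ/(2a), a = −μ/(2ε) = 1.306×10⁷ m = 13057 km.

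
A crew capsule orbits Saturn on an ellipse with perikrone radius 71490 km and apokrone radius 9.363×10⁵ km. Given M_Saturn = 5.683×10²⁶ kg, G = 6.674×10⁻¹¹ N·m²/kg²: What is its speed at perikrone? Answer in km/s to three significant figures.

v ≈ 31.4 km/s

μ = GM = 6.674×10⁻¹¹ × 5.683×10²⁶ = 3.793×10¹⁶ m³/s².
Semi-major axis a = (r_p + r_a)/2 = 5.0390×10⁵ km = 5.039×10⁸ m.
Vis-viva: v² = μ(2/r − 1/a) = 3.793×10¹⁶ × (2.798×10⁻⁸ − 1.985×10⁻⁹) = 9.858×10⁸ m²/s².
v = 31400 m/s = 31.40 km/s.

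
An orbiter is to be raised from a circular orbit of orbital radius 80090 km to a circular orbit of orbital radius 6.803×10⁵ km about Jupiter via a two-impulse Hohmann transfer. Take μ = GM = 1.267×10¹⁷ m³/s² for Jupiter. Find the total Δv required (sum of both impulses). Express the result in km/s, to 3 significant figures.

r₁ = 80090 km = 8.009×10⁷ m.
r₂ = 6.803×10⁵ km = 6.803×10⁸ m.
Transfer ellipse a_t = (r₁ + r₂)/2 = 3.802×10⁸ m.
At r₁: circular v_c1 = √(μ/r₁) = 39770 m/s; transfer-perijove v_p = √[μ(2/r₁ − 1/a_t)] = 53200 m/s.
Δv₁ = v_p − v_c1 = 13430 m/s.
At r₂: circular v_c2 = √(μ/r₂) = 13650 m/s; transfer-apojove v_a = √[μ(2/r₂ − 1/a_t)] = 6264 m/s.
Δv₂ = v_c2 − v_a = 7383 m/s.
Total Δv = Δv₁ + Δv₂ = 20810 m/s = 20.81 km/s.

Δv_total ≈ 20.8 km/s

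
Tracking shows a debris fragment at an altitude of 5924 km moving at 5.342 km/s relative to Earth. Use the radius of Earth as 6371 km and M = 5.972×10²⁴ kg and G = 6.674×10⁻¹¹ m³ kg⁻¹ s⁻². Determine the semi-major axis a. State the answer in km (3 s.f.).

μ = GM = 6.674×10⁻¹¹ × 5.972×10²⁴ = 3.986×10¹⁴ m³/s².
r = 6371 + 5924 = 12295 km = 1.230×10⁷ m.
Vis-viva rearranged: 1/a = 2/r − v²/μ = 1.627×10⁻⁷ − 7.160×10⁻⁸ = 9.107×10⁻⁸ m⁻¹.
a = 1.098×10⁷ m = 10981 km.

a ≈ 11000 km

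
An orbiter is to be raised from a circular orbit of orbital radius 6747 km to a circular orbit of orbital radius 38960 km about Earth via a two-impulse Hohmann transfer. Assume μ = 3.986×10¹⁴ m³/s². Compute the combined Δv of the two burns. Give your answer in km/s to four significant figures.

r₁ = 6747 km = 6.747×10⁶ m.
r₂ = 38960 km = 3.896×10⁷ m.
Transfer ellipse a_t = (r₁ + r₂)/2 = 2.285×10⁷ m.
At r₁: circular v_c1 = √(μ/r₁) = 7686 m/s; transfer-perigee v_p = √[μ(2/r₁ − 1/a_t)] = 10040 m/s.
Δv₁ = v_p − v_c1 = 2349 m/s.
At r₂: circular v_c2 = √(μ/r₂) = 3199 m/s; transfer-apogee v_a = √[μ(2/r₂ − 1/a_t)] = 1738 m/s.
Δv₂ = v_c2 − v_a = 1461 m/s.
Total Δv = Δv₁ + Δv₂ = 3810 m/s = 3.810 km/s.

Δv_total ≈ 3.810 km/s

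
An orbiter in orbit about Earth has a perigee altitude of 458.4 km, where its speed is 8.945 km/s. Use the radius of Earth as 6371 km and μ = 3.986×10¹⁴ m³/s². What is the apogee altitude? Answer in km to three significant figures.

apogee altitude ≈ 8510 km

r_p = 6371 + 458.4 = 6829.4 km = 6.829×10⁶ m.
Specific energy ε = v²/2 − μ/r = -1.836×10⁷ J/kg, so a = −μ/(2ε) = 1.086×10⁷ m.
The apsides satisfy r_p + r_a = 2a, so the apogee radius is 2a − r_p = 1.488×10⁷ m = 14882 km.
Apogee altitude = 14882 − 6371 = 8511.3 km.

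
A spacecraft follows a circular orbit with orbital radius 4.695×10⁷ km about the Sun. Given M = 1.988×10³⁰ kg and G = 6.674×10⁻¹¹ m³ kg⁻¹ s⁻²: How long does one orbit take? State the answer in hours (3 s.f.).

T ≈ 1540 hours

μ = GM = 6.674×10⁻¹¹ × 1.988×10³⁰ = 1.327×10²⁰ m³/s².
r = 4.695×10⁷ km = 4.695×10¹⁰ m.
Kepler's third law: T = 2π√(r³/μ) = 2π√((4.695×10¹⁰)³ / 1.327×10²⁰).
r³/μ = 7.800×10¹¹ s², so T = 2π × 8.832×10⁵ = 5.549×10⁶ s.
Converting: 5.549×10⁶ s ÷ 3600 = 1541 hours.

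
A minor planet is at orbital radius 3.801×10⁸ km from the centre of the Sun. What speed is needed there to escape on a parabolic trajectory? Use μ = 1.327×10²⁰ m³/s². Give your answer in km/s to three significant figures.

r = 3.801×10⁸ km = 3.801×10¹¹ m.
Escape speed v_esc = √(2μ/r) = √(2 × 1.327×10²⁰ / 3.801×10¹¹) = √(6.982×10⁸) = 26420 m/s.
= 26.42 km/s.

v_esc ≈ 26.4 km/s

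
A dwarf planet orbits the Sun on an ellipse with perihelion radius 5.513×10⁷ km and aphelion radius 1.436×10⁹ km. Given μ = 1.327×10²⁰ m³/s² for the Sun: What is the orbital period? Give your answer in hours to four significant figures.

T ≈ 97540 hours

Semi-major axis a = (r_p + r_a)/2 = (5.5130×10⁷ + 1.4360×10⁹)/2 = 7.4556×10⁸ km = 7.456×10¹¹ m.
By Kepler's third law T = 2π√(a³/μ) = 2π × 5.588×10⁷ = 3.511×10⁸ s.
= 97540 hours.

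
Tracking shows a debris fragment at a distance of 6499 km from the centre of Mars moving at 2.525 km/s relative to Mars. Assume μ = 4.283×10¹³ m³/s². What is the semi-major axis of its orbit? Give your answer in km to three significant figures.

a ≈ 6290 km

r = 6.499×10⁶ m.
Vis-viva rearranged: 1/a = 2/r − v²/μ = 3.077×10⁻⁷ − 1.489×10⁻⁷ = 1.589×10⁻⁷ m⁻¹.
a = 6.294×10⁶ m = 6294.0 km.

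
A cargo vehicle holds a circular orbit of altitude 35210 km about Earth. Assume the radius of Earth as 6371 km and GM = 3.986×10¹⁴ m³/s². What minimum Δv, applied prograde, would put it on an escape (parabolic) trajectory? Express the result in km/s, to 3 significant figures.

r = 6371 + 35210 = 41581 km = 4.1581×10⁷ m.
Circular speed v_c = √(μ/r) = 3096 m/s.
Escape speed v_esc = √(2μ/r) = √2 × v_c = 4379 m/s.
Δv = v_esc − v_c = 1282 m/s = 1.282 km/s.

Δv ≈ 1.28 km/s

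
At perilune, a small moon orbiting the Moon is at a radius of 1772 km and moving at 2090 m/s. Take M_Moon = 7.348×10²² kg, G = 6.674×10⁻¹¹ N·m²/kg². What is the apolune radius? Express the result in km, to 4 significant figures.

apolune radius ≈ 6633 km

μ = GM = 6.674×10⁻¹¹ × 7.348×10²² = 4.904×10¹² m³/s².
r_p = 1.772×10⁶ m.
Specific energy ε = v²/2 − μ/r = -5.835×10⁵ J/kg, so a = −μ/(2ε) = 4.202×10⁶ m.
The apsides satisfy r_p + r_a = 2a, so the apolune radius is 2a − r_p = 6.633×10⁶ m = 6632.9 km.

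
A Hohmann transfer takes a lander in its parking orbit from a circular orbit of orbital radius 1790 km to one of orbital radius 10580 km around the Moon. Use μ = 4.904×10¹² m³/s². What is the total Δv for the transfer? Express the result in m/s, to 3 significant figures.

Δv_total ≈ 824 m/s

r₁ = 1790 km = 1.790×10⁶ m.
r₂ = 10580 km = 1.058×10⁷ m.
Transfer ellipse a_t = (r₁ + r₂)/2 = 6.185×10⁶ m.
At r₁: circular v_c1 = √(μ/r₁) = 1655 m/s; transfer-perilune v_p = √[μ(2/r₁ − 1/a_t)] = 2165 m/s.
Δv₁ = v_p − v_c1 = 509.6 m/s.
At r₂: circular v_c2 = √(μ/r₂) = 680.8 m/s; transfer-apolune v_a = √[μ(2/r₂ − 1/a_t)] = 366.3 m/s.
Δv₂ = v_c2 − v_a = 314.6 m/s.
Total Δv = Δv₁ + Δv₂ = 824.2 m/s.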